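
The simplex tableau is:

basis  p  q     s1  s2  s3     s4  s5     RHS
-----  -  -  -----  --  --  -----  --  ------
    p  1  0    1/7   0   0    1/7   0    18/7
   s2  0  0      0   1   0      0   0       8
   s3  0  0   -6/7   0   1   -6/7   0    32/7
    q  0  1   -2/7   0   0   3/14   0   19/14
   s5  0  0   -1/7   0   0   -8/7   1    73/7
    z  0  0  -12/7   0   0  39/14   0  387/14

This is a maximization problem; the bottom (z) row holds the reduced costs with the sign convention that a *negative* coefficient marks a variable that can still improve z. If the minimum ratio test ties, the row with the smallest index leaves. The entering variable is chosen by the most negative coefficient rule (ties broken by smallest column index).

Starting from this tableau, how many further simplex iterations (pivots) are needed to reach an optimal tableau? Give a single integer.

pivot: s1 in, p out → z = 117/2
No improving column remains; optimal.

1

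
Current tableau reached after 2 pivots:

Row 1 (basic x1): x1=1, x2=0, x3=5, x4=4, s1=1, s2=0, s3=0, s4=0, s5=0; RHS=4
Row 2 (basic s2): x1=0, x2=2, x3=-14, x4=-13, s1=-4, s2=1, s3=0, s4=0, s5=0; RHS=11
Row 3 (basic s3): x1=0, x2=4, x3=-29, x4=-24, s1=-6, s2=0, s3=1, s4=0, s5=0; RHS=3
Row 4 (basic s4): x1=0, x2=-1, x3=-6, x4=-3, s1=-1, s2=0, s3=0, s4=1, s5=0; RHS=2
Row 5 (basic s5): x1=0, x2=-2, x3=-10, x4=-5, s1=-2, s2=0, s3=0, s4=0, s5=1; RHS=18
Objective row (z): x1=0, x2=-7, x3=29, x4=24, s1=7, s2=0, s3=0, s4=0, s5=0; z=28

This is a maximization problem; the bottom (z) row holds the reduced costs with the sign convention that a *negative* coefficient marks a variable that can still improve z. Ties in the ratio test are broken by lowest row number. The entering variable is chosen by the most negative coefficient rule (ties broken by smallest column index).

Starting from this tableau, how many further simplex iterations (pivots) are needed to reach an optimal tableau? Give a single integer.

pivot: x2 in, s3 out → z = 133/4
pivot: x3 in, x1 out → z = 1013/20
pivot: x4 in, x3 out → z = 205/4
No improving column remains; optimal.

3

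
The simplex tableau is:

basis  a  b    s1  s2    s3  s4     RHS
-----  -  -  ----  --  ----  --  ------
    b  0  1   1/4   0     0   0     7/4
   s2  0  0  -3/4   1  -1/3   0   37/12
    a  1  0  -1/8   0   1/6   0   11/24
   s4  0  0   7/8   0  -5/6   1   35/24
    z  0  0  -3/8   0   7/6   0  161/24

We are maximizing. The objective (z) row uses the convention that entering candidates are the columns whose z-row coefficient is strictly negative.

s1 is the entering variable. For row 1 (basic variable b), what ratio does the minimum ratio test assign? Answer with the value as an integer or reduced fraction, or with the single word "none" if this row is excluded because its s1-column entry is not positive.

Ratio = RHS / (s1 entry) = (7/4) / (1/4) = 7.

7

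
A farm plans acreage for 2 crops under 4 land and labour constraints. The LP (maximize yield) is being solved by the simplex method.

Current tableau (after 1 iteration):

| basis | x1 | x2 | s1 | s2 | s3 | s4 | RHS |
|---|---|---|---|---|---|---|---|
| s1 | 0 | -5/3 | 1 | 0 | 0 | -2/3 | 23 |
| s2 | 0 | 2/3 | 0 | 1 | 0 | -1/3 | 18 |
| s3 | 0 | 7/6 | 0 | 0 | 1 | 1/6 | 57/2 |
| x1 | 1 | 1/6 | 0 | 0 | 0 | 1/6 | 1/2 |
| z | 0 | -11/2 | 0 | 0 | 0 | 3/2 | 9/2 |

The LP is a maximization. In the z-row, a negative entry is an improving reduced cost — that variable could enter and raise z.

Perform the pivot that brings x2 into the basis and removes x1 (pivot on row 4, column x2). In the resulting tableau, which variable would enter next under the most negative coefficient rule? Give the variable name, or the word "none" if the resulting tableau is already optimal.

Pivot element 1/6. New z-row = old z-row − (-11/2)·(row 4/(1/6)).
Updated z-row coefficients: x1: 33, x2: 0, s1: 0, s2: 0, s3: 0, s4: 7.
No coefficient is strictly negative; the tableau after this pivot is optimal.

none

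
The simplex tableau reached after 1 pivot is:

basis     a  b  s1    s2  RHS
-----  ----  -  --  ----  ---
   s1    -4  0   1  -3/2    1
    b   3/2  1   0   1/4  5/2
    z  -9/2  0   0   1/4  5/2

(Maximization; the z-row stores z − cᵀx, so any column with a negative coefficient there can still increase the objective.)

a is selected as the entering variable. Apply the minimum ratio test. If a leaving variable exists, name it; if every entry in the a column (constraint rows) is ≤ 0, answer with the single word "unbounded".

Ratios: row 1 (s1): entry -4 ≤ 0, skip; row 2 (b): (5/2)/(3/2) = 5/3.
Minimum ratio is in the b row, so b leaves.

b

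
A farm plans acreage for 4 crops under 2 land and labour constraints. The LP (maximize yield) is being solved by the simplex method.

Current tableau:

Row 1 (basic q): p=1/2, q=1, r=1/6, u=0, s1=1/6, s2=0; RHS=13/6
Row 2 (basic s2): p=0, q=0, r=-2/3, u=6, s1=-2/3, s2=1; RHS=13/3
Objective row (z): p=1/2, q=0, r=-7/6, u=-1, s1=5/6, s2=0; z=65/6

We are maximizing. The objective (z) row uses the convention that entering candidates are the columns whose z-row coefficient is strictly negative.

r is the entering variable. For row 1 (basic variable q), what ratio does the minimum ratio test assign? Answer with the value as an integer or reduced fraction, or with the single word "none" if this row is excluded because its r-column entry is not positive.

13

Ratio = RHS / (r entry) = (13/6) / (1/6) = 13.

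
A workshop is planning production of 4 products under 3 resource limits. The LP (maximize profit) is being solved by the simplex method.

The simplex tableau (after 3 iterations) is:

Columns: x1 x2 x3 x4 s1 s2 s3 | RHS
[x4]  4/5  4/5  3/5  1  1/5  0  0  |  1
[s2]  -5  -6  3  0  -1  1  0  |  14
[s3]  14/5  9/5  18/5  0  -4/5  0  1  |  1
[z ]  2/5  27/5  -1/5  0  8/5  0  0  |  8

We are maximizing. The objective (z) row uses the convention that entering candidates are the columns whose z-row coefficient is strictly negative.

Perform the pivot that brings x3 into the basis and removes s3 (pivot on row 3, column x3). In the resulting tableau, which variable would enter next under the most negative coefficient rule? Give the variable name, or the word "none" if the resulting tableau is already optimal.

Pivot element 18/5. New z-row = old z-row − (-1/5)·(row 3/(18/5)).
Updated z-row coefficients: x1: 5/9, x2: 11/2, x3: 0, x4: 0, s1: 14/9, s2: 0, s3: 1/18.
No coefficient is strictly negative; the tableau after this pivot is optimal.

none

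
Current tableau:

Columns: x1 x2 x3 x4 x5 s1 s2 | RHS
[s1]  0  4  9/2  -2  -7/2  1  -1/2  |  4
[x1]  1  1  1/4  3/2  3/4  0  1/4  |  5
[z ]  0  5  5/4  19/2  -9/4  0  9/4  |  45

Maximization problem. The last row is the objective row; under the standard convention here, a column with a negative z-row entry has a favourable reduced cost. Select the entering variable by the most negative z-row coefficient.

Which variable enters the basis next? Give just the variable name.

x5

Objective-row coefficients: x1: 0, x2: 5, x3: 5/4, x4: 19/2, x5: -9/4, s1: 0, s2: 9/4.
The most negative is -9/4 in column x5, so x5 enters.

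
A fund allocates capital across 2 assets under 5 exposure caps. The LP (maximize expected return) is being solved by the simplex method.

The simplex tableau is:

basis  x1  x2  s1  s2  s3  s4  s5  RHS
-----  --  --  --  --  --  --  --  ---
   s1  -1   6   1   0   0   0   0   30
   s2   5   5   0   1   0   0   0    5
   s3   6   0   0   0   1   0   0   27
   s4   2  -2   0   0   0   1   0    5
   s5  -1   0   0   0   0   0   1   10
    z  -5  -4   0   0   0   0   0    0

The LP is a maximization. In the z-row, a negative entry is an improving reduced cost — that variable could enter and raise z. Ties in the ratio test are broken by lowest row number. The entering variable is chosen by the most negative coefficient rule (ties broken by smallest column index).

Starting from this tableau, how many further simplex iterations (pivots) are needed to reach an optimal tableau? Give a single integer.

1

pivot: x1 in, s2 out → z = 5
No improving column remains; optimal.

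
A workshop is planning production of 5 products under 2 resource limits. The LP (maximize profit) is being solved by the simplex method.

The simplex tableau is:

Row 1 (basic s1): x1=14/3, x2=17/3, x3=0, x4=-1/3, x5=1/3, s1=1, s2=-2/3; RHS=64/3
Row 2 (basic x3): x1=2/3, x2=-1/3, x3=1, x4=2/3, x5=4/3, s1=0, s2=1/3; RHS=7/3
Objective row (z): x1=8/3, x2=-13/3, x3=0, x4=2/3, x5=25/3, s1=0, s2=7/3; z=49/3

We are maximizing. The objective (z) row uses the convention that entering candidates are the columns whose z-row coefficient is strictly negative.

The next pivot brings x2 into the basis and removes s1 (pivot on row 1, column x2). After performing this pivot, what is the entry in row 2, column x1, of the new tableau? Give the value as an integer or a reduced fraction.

16/17

Pivot element is row 1, column x2: 17/3.
Normalize row 1: new (row 1, x1) = (14/3)/(17/3) = 14/17.
row 2 ← row 2 − (-1/3)·(new row 1): 2/3 − (-1/3)·(14/17) = 16/17.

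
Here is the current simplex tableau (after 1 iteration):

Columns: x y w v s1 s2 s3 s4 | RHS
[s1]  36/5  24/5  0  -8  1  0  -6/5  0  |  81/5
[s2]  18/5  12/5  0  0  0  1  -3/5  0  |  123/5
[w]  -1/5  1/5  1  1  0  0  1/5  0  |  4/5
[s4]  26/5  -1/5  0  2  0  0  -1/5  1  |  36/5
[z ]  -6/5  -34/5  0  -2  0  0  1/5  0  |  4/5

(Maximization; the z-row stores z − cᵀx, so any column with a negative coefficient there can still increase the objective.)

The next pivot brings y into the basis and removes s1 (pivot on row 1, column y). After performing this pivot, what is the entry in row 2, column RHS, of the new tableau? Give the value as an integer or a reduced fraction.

33/2

Pivot element is row 1, column y: 24/5.
Normalize row 1: new (row 1, RHS) = (81/5)/(24/5) = 27/8.
row 2 ← row 2 − (12/5)·(new row 1): 123/5 − (12/5)·(27/8) = 33/2.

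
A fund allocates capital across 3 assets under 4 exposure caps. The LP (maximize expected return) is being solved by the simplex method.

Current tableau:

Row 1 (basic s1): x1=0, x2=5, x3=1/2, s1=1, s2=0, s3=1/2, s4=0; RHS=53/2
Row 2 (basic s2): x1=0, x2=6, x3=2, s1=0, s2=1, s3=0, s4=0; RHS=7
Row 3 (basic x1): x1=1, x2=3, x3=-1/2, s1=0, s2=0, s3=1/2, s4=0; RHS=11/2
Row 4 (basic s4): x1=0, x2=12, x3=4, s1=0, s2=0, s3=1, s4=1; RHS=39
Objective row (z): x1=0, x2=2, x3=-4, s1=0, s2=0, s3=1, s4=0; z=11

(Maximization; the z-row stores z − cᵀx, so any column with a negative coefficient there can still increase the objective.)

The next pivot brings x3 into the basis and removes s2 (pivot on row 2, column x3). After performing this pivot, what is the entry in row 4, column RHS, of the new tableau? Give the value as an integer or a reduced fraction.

Pivot element is row 2, column x3: 2.
Normalize row 2: new (row 2, RHS) = 7/2 = 7/2.
row 4 ← row 4 − 4·(new row 2): 39 − 4·(7/2) = 25.

25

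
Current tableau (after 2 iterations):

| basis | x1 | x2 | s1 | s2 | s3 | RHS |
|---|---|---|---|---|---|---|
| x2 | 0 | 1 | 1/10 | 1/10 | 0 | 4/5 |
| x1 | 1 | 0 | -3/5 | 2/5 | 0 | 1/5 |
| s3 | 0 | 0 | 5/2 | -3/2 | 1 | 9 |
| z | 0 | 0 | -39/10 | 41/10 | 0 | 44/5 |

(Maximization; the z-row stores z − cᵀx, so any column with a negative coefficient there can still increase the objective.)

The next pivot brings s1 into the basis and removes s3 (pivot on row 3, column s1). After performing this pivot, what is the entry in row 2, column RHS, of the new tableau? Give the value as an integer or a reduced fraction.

59/25

Pivot element is row 3, column s1: 5/2.
Normalize row 3: new (row 3, RHS) = 9/(5/2) = 18/5.
row 2 ← row 2 − (-3/5)·(new row 3): 1/5 − (-3/5)·(18/5) = 59/25.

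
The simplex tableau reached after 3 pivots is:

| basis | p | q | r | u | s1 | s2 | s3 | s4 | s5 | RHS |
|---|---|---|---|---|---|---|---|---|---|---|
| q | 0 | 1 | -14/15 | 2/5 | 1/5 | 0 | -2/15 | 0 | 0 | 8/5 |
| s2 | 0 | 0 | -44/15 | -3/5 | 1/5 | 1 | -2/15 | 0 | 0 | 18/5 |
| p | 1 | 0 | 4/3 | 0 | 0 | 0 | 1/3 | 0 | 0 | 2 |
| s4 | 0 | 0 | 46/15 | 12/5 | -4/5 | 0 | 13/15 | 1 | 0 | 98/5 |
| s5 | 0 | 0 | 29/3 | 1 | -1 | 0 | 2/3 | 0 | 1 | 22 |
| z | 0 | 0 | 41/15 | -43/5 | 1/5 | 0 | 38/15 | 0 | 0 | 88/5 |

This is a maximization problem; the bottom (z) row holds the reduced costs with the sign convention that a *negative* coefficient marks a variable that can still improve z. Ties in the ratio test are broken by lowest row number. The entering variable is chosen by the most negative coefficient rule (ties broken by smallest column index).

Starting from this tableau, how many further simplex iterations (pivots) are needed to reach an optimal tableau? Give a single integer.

2

pivot: u in, q out → z = 52
pivot: r in, s4 out → z = 72
No improving column remains; optimal.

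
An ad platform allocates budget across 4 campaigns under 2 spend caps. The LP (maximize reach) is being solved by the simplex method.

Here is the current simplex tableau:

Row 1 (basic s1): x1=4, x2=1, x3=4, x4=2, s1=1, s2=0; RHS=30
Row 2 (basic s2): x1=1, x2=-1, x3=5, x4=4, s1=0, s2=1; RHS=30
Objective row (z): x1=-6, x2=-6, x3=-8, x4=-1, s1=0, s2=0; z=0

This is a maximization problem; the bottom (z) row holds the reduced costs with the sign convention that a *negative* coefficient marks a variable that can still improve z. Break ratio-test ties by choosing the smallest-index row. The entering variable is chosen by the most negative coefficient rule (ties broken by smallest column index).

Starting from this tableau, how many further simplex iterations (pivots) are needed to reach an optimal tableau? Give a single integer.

3

pivot: x3 in, s2 out → z = 48
pivot: x2 in, s1 out → z = 220/3
pivot: s2 in, x3 out → z = 180
No improving column remains; optimal.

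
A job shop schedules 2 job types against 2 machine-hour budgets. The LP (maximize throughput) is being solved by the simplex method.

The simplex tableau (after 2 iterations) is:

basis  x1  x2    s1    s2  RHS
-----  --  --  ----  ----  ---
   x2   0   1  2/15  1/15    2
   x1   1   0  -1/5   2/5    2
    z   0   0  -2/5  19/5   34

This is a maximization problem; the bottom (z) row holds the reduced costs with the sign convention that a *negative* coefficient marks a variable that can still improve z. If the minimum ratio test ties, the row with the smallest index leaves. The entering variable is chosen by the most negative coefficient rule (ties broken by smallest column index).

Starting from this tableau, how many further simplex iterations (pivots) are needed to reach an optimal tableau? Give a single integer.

pivot: s1 in, x2 out → z = 40
No improving column remains; optimal.

1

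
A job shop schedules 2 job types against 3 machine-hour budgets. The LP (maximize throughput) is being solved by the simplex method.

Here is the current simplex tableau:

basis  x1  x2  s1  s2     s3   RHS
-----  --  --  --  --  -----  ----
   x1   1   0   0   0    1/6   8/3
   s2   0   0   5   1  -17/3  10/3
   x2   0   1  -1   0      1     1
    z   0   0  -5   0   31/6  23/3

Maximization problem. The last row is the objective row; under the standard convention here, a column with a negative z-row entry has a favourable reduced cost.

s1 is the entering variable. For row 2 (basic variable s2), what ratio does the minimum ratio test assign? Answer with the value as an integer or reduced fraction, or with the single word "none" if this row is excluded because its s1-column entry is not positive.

Ratio = RHS / (s1 entry) = (10/3) / 5 = 2/3.

2/3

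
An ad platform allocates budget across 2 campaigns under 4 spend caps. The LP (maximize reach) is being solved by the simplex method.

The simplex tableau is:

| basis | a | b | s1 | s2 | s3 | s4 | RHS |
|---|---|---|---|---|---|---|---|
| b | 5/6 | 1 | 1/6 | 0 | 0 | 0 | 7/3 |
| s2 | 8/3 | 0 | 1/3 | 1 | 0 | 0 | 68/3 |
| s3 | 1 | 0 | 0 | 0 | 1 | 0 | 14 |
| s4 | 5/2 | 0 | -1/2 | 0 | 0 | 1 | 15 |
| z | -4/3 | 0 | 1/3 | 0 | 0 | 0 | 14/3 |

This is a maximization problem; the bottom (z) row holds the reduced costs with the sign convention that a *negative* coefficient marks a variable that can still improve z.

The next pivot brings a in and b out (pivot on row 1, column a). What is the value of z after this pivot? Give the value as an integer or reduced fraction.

Minimum ratio for a: (7/3)/(5/6) = 14/5.
z changes by −(z-row coeff of a)·ratio = −(-4/3)·(14/5) = 56/15.
New z = 14/3 + (56/15) = 42/5.

42/5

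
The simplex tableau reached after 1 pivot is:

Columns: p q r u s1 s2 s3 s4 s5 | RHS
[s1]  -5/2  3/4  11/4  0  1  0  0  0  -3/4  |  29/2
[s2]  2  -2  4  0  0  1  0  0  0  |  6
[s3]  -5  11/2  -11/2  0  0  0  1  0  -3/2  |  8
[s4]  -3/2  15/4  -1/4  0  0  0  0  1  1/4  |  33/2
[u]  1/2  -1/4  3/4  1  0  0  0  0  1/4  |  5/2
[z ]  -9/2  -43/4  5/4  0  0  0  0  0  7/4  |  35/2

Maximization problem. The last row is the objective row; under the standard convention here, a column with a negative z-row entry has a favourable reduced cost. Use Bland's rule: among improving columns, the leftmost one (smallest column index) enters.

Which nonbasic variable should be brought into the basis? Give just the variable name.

Objective-row coefficients: p: -9/2, q: -43/4, r: 5/4, u: 0, s1: 0, s2: 0, s3: 0, s4: 0, s5: 7/4.
Improving columns: p, q. Bland's rule picks the smallest column index → p.

p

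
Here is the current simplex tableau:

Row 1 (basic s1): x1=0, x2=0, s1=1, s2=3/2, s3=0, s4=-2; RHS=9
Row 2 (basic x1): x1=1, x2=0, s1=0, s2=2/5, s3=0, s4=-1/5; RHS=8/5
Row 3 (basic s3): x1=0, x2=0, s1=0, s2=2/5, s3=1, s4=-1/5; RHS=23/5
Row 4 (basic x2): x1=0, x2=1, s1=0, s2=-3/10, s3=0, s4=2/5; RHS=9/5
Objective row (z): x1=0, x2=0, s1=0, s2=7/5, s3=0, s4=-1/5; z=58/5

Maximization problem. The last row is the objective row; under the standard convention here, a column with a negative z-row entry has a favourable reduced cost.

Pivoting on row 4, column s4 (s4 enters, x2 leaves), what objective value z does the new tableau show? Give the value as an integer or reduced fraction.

Minimum ratio for s4: (9/5)/(2/5) = 9/2.
z changes by −(z-row coeff of s4)·ratio = −(-1/5)·(9/2) = 9/10.
New z = 58/5 + (9/10) = 25/2.

25/2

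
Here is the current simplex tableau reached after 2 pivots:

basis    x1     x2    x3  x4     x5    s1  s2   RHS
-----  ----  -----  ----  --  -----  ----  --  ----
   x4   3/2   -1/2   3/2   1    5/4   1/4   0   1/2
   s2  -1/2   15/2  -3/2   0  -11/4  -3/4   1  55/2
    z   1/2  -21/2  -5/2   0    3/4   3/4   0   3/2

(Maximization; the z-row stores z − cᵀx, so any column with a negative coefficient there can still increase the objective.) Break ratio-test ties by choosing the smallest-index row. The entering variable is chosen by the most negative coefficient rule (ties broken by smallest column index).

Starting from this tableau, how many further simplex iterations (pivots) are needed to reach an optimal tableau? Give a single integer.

2

pivot: x2 in, s2 out → z = 40
pivot: x3 in, x4 out → z = 143/3
No improving column remains; optimal.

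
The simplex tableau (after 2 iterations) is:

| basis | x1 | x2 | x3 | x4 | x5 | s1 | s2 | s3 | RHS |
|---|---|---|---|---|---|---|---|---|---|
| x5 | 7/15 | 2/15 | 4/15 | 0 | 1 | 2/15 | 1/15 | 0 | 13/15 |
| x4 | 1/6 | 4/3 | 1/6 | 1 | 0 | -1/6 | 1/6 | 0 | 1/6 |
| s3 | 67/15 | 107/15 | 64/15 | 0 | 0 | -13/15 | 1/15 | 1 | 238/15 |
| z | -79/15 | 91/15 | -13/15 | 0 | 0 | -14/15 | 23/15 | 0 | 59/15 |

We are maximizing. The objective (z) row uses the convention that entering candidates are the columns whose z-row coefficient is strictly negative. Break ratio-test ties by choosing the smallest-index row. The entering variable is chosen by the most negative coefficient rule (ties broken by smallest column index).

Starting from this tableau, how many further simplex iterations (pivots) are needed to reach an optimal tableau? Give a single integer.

2

pivot: x1 in, x4 out → z = 46/5
pivot: s1 in, x5 out → z = 40/3
No improving column remains; optimal.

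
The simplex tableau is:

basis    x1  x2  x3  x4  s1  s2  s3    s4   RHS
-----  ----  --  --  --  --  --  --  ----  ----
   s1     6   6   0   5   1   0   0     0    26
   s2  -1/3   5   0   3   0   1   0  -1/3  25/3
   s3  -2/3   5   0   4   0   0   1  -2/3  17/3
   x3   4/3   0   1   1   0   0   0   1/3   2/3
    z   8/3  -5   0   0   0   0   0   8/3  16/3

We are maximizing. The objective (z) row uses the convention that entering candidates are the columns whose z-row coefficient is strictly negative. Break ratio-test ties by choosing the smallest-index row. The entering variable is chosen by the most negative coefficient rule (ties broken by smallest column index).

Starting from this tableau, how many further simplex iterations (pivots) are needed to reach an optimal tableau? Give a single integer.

pivot: x2 in, s3 out → z = 11
No improving column remains; optimal.

1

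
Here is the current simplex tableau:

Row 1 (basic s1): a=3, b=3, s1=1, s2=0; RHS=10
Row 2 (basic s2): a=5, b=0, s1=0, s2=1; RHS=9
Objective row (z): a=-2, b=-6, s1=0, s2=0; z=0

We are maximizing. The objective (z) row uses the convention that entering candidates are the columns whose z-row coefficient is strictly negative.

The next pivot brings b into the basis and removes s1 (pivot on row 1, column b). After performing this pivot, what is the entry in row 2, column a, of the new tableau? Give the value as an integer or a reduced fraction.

Pivot element is row 1, column b: 3.
Normalize row 1: new (row 1, a) = 3/3 = 1.
row 2 ← row 2 − 0·(new row 1): 5 − 0·1 = 5.

5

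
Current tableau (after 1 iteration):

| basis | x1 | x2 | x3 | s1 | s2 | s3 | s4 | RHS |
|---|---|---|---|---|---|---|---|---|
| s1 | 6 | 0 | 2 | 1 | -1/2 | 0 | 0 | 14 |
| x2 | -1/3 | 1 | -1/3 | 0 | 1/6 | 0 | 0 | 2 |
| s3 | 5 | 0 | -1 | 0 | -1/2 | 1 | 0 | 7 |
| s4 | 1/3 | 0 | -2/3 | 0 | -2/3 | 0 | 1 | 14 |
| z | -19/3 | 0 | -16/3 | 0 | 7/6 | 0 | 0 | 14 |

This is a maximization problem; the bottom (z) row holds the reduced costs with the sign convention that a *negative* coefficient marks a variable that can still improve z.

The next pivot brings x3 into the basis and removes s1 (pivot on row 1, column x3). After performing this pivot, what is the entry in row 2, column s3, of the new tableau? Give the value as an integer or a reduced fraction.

0

Pivot element is row 1, column x3: 2.
Normalize row 1: new (row 1, s3) = 0/2 = 0.
row 2 ← row 2 − (-1/3)·(new row 1): 0 − (-1/3)·0 = 0.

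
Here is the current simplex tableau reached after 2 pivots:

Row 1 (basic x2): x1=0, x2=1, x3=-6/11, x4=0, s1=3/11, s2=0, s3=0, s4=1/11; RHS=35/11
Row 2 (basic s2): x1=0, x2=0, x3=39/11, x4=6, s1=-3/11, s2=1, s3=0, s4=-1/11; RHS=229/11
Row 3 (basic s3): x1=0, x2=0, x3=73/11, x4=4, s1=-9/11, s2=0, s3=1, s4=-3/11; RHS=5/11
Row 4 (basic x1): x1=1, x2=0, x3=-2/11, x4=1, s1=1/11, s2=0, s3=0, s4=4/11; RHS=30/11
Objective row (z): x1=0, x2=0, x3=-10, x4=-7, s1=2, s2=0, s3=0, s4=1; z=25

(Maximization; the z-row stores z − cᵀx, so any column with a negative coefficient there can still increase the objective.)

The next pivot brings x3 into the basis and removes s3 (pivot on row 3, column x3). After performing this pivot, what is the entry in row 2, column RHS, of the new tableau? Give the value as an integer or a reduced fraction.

1502/73

Pivot element is row 3, column x3: 73/11.
Normalize row 3: new (row 3, RHS) = (5/11)/(73/11) = 5/73.
row 2 ← row 2 − (39/11)·(new row 3): 229/11 − (39/11)·(5/73) = 1502/73.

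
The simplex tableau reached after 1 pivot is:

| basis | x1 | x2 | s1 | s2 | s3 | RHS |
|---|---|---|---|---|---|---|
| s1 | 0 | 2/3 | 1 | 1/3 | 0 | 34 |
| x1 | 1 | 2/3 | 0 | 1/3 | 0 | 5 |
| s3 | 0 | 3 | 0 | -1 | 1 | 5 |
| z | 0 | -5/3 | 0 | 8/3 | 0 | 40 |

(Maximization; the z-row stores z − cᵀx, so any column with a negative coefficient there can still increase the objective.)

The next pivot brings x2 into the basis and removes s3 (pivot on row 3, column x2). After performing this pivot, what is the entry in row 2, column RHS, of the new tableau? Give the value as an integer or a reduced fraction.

Pivot element is row 3, column x2: 3.
Normalize row 3: new (row 3, RHS) = 5/3 = 5/3.
row 2 ← row 2 − (2/3)·(new row 3): 5 − (2/3)·(5/3) = 35/9.

35/9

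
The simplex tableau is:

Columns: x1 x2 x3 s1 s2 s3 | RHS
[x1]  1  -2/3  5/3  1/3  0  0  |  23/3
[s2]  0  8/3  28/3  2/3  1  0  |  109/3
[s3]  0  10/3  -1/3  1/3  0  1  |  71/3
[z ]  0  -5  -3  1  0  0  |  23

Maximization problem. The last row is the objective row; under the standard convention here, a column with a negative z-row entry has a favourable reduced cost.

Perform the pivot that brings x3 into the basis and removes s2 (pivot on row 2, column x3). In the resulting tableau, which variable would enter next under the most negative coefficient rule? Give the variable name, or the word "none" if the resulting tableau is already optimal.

Pivot element 28/3. New z-row = old z-row − (-3)·(row 2/(28/3)).
Updated z-row coefficients: x1: 0, x2: -29/7, x3: 0, s1: 17/14, s2: 9/28, s3: 0.
The most negative is -29/7 in column x2, so x2 would enter next.

x2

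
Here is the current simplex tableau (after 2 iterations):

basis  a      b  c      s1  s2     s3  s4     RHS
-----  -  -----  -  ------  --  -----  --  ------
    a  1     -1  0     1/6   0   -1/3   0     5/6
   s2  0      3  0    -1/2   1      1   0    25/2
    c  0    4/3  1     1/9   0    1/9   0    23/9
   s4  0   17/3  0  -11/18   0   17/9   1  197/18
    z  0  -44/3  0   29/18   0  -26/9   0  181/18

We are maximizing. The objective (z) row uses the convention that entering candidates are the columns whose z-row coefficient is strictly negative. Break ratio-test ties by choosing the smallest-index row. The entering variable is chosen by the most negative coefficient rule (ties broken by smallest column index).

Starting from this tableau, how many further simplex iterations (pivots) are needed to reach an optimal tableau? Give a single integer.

pivot: b in, c out → z = 229/6
pivot: s3 in, s4 out → z = 1301/34
No improving column remains; optimal.

2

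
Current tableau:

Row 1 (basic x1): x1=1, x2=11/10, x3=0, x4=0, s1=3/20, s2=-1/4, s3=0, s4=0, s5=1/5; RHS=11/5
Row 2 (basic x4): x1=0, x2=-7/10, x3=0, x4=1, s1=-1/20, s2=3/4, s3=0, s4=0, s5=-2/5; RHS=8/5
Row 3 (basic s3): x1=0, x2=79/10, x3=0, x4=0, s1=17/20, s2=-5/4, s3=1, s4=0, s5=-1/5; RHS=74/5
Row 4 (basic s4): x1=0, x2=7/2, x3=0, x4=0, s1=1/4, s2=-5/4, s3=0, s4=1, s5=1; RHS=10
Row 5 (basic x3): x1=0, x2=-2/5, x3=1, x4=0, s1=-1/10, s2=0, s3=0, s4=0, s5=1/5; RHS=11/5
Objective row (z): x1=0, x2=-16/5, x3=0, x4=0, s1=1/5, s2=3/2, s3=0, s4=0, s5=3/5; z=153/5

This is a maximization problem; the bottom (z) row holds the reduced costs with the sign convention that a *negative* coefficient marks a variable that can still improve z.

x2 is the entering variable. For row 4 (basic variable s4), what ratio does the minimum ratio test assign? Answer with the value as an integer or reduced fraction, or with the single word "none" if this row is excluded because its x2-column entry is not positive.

Ratio = RHS / (x2 entry) = 10 / (7/2) = 20/7.

20/7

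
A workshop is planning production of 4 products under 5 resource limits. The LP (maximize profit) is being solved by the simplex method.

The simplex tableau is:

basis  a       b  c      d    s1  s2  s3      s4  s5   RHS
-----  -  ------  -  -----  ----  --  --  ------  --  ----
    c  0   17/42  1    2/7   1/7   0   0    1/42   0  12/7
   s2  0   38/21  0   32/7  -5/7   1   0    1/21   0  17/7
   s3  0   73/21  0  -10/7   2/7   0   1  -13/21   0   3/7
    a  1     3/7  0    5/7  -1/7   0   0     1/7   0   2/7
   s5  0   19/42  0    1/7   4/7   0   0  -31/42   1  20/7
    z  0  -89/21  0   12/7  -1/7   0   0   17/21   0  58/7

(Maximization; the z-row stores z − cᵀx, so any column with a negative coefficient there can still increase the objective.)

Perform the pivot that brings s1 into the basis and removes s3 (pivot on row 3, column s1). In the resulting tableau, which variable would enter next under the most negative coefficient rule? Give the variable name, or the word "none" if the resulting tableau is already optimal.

b

Pivot element 2/7. New z-row = old z-row − (-1/7)·(row 3/(2/7)).
Updated z-row coefficients: a: 0, b: -5/2, c: 0, d: 1, s1: 0, s2: 0, s3: 1/2, s4: 1/2, s5: 0.
The most negative is -5/2 in column b, so b would enter next.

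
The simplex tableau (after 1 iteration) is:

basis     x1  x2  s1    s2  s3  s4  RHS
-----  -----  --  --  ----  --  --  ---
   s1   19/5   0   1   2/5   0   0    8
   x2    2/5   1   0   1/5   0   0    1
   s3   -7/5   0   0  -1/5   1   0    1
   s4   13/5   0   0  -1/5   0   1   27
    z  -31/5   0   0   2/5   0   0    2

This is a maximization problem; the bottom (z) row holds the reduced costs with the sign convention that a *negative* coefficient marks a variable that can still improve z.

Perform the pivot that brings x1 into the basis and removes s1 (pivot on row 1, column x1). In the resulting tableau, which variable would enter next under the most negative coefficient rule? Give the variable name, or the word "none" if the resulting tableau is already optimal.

Pivot element 19/5. New z-row = old z-row − (-31/5)·(row 1/(19/5)).
Updated z-row coefficients: x1: 0, x2: 0, s1: 31/19, s2: 20/19, s3: 0, s4: 0.
No coefficient is strictly negative; the tableau after this pivot is optimal.

none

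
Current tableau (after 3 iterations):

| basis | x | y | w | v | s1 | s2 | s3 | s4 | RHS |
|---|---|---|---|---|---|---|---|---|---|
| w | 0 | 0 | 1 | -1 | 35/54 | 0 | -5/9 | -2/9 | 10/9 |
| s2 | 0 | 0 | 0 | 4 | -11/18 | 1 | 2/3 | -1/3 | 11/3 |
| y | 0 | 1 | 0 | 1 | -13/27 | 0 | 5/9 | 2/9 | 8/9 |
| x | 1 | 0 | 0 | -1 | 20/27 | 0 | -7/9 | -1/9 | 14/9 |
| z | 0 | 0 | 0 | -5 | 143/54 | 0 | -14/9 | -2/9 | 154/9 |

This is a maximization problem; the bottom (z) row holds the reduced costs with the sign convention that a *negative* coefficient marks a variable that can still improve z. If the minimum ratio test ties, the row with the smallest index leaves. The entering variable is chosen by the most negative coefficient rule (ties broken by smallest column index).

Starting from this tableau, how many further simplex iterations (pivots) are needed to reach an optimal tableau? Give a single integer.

1

pivot: v in, y out → z = 194/9
No improving column remains; optimal.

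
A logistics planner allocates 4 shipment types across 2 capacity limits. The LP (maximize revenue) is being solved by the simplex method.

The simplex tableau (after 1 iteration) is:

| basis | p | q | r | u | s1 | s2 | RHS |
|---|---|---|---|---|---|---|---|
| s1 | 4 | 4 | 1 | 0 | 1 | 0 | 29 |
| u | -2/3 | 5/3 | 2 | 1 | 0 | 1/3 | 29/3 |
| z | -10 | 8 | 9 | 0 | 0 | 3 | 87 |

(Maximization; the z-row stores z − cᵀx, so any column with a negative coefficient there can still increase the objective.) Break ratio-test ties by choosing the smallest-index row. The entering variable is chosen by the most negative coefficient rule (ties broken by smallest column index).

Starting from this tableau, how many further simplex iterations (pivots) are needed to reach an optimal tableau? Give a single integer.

1

pivot: p in, s1 out → z = 319/2
No improving column remains; optimal.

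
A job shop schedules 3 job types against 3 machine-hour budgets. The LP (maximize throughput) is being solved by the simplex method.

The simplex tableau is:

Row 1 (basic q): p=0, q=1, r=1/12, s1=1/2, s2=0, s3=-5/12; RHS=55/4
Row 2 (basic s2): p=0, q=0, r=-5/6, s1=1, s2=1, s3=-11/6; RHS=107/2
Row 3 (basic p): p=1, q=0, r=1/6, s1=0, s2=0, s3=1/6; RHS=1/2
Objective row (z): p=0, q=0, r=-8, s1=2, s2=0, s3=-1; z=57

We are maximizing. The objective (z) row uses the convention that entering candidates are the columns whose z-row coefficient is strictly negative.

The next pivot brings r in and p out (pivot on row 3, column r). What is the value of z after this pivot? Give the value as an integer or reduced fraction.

Minimum ratio for r: (1/2)/(1/6) = 3.
z changes by −(z-row coeff of r)·ratio = −(-8)·3 = 24.
New z = 57 + 24 = 81.

81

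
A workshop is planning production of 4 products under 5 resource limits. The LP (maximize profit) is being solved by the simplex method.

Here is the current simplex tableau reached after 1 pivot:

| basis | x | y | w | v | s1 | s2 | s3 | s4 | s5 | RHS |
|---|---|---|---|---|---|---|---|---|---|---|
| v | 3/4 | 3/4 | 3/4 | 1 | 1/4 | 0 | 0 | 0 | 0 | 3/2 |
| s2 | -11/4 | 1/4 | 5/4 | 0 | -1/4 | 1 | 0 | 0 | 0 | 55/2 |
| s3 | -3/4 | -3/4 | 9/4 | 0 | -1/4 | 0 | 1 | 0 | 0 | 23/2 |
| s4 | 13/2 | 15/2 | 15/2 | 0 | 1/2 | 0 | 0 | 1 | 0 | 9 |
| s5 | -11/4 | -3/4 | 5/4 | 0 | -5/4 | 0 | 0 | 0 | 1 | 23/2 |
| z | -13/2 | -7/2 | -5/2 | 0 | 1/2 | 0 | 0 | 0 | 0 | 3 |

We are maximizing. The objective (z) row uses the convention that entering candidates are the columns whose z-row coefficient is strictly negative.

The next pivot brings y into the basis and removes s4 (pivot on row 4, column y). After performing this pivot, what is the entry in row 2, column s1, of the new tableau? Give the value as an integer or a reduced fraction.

Pivot element is row 4, column y: 15/2.
Normalize row 4: new (row 4, s1) = (1/2)/(15/2) = 1/15.
row 2 ← row 2 − (1/4)·(new row 4): -1/4 − (1/4)·(1/15) = -4/15.

-4/15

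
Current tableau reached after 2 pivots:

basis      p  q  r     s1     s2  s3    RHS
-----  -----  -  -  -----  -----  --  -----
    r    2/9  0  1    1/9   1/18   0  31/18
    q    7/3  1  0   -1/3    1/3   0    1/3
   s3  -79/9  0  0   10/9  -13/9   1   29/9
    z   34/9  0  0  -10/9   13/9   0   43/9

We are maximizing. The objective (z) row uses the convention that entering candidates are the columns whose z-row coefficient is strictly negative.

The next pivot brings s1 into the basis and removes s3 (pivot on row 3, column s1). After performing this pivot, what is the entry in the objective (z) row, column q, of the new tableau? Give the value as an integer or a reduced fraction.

Pivot element is row 3, column s1: 10/9.
Normalize row 3: new (row 3, q) = 0/(10/9) = 0.
z-row ← z-row − (-10/9)·(new row 3): 0 − (-10/9)·0 = 0.

0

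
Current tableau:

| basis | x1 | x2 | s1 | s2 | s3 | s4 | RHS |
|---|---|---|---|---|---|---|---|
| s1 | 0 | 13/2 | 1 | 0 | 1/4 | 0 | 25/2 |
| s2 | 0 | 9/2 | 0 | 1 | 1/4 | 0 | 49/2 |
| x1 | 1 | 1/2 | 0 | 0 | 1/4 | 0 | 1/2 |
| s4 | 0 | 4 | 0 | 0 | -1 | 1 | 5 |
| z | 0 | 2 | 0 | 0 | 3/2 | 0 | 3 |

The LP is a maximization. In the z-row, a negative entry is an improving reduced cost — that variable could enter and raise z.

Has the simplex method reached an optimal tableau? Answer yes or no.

No objective-row coefficient is strictly negative, so no entering variable exists; the tableau is optimal.

yes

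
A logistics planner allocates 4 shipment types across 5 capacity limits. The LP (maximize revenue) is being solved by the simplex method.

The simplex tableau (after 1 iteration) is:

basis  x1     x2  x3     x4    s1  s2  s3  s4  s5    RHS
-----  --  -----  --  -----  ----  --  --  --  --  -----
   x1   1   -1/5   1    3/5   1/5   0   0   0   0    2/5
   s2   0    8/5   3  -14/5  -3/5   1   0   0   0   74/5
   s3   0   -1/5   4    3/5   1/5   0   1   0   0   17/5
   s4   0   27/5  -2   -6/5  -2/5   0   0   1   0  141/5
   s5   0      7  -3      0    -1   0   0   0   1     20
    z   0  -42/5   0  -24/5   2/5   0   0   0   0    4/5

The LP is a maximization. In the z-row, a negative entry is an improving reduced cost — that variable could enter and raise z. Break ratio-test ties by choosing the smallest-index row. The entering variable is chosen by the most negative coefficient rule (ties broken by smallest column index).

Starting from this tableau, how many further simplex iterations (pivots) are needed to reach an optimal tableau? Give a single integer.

pivot: x2 in, s5 out → z = 124/5
pivot: x4 in, x1 out → z = 228/7
No improving column remains; optimal.

2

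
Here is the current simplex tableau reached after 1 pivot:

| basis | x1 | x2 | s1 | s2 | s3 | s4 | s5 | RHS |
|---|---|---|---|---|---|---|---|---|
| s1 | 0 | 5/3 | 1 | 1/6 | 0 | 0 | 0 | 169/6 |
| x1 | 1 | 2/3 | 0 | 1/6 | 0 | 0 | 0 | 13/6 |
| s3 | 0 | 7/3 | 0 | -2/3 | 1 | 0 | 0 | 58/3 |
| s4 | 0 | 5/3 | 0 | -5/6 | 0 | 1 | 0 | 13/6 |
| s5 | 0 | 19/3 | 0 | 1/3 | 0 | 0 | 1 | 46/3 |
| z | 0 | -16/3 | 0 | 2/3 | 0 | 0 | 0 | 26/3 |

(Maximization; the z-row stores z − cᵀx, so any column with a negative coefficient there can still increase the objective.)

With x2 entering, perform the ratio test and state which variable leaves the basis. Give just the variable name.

Ratios: row 1 (s1): (169/6)/(5/3) = 169/10; row 2 (x1): (13/6)/(2/3) = 13/4; row 3 (s3): (58/3)/(7/3) = 58/7; row 4 (s4): (13/6)/(5/3) = 13/10; row 5 (s5): (46/3)/(19/3) = 46/19.
Minimum ratio 13/10 is in the s4 row, so s4 leaves.

s4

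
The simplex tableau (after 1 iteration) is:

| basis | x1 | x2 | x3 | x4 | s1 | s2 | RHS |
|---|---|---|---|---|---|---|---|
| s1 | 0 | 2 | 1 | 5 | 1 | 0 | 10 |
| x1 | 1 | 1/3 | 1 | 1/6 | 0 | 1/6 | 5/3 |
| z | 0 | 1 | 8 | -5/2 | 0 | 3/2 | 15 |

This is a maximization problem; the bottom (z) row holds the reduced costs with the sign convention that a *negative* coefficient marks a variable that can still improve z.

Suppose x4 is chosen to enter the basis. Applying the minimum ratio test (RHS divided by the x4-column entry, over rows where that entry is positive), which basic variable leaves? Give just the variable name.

Ratios: row 1 (s1): 10/5 = 2; row 2 (x1): (5/3)/(1/6) = 10.
Minimum ratio 2 is in the s1 row, so s1 leaves.

s1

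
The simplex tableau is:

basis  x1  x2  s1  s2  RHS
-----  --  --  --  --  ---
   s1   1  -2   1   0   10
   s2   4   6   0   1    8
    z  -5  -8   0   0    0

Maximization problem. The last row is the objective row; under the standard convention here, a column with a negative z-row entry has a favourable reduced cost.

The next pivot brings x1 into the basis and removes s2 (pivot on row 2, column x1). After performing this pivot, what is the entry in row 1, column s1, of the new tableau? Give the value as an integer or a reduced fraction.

Pivot element is row 2, column x1: 4.
Normalize row 2: new (row 2, s1) = 0/4 = 0.
row 1 ← row 1 − 1·(new row 2): 1 − 1·0 = 1.

1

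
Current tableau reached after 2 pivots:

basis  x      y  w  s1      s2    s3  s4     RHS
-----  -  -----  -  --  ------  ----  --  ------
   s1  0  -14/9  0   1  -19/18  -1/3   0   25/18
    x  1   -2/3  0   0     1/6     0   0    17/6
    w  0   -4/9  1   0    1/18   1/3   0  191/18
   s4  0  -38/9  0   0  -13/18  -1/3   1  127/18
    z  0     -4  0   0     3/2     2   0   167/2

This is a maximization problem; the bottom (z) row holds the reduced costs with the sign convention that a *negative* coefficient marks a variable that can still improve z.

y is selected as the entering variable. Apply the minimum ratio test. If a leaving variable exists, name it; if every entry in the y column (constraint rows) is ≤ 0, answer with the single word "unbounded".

unbounded

y-column entries: row 1: -14/9, row 2: -2/3, row 3: -4/9, row 4: -38/9. All ≤ 0, so y can increase without bound; the LP is unbounded in this direction.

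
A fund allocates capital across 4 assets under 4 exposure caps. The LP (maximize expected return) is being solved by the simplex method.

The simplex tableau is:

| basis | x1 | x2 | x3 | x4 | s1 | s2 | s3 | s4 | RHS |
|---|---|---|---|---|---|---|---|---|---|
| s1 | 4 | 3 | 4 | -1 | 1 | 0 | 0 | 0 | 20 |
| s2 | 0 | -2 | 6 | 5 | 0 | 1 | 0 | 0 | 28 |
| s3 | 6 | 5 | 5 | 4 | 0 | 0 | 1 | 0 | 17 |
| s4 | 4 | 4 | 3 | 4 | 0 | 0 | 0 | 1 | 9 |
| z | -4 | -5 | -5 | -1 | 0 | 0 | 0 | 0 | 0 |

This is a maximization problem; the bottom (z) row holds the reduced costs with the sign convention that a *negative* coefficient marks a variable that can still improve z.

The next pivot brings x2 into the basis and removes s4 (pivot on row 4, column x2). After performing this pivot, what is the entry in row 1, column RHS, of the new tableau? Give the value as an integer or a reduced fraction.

53/4

Pivot element is row 4, column x2: 4.
Normalize row 4: new (row 4, RHS) = 9/4 = 9/4.
row 1 ← row 1 − 3·(new row 4): 20 − 3·(9/4) = 53/4.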